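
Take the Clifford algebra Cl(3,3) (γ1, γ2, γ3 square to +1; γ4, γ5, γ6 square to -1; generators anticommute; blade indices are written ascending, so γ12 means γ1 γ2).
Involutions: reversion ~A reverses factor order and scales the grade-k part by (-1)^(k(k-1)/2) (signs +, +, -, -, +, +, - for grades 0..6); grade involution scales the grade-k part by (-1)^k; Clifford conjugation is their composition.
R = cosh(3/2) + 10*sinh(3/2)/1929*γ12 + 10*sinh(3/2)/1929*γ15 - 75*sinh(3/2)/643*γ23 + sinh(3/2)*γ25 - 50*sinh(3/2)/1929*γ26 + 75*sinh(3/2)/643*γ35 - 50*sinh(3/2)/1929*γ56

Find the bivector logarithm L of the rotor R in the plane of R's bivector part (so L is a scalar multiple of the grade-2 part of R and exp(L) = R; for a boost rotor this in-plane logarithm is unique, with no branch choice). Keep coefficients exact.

The scalar part of R is cosh(3/2), giving the rapidity magnitude (cosh is even); the bivector part supplies orientation, its quotient by sinh of the rapidity is the plane, and L = rapidity * plane — unique in that plane, since flipping both signs leaves L unchanged.
Concretely: cosh(rapidity) = cosh(3/2) gives rapidity = ±3/2, and since rapidity/sinh(rapidity) is even the sign is immaterial: L = (rapidity/sinh(rapidity)) * <R>_2 = (3/(2*sinh(3/2))) * <R>_2.
Answer: 5/643*γ12 + 5/643*γ15 - 225/1286*γ23 + 3/2*γ25 - 25/643*γ26 + 225/1286*γ35 - 25/643*γ56


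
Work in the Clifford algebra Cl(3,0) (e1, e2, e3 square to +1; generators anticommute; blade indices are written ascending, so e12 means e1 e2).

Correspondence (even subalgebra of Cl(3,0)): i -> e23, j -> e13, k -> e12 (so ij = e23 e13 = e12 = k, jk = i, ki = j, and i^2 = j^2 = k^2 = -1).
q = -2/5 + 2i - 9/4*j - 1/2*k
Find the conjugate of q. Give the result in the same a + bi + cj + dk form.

In blades: q = -2/5 - 1/2*e12 - 9/4*e13 + 2*e23.
Quaternion conjugation is reversion on the even subalgebra: the scalar is fixed and every grade-2 blade flips sign, giving -2/5 + 1/2*e12 + 9/4*e13 - 2*e23; translating back:
Answer: -2/5 - 2i + 9/4*j + 1/2*k


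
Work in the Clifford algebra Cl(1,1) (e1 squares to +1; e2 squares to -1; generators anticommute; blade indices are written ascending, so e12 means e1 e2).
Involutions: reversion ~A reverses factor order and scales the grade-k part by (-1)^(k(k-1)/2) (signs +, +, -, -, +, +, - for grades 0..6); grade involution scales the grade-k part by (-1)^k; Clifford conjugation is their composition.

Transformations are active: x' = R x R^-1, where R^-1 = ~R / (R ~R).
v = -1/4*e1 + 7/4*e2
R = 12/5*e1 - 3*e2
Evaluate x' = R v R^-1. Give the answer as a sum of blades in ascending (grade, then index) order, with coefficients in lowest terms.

~R = 12/5*e1 - 3*e2, and R ~R = -81/25, so R^-1 = ~R / (-81/25).
R v = 93/20 + 69/20*e12
Answer: -239/36*e1 + 247/36*e2


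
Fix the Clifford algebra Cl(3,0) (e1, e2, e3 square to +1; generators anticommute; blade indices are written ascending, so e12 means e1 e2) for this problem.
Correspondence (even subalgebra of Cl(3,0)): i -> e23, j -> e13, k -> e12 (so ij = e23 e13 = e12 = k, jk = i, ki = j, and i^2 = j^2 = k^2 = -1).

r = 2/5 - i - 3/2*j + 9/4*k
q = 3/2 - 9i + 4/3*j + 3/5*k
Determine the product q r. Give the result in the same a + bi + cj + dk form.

In blades: q = 3/2 + 3/5*e12 + 4/3*e13 - 9*e23, r = 2/5 + 9/4*e12 - 3/2*e13 - e23.
Distribute q over r term by term (generator squares from the signature, products reordered to ascending indices): (3/2)*r = 3/5 + 27/8*e12 - 9/4*e13 - 3/2*e23; (3/5*e12)*r = -27/20 + 6/25*e12 - 3/5*e13 + 9/10*e23; (4/3*e13)*r = 2 + 4/3*e12 + 8/15*e13 + 3*e23; (-9*e23)*r = -9 + 27/2*e12 + 81/4*e13 - 18/5*e23.
Sum: -31/4 + 11069/600*e12 + 269/15*e13 - 6/5*e23; translating back through the correspondence:
Answer: -31/4 - 6/5*i + 269/15*j + 11069/600*k


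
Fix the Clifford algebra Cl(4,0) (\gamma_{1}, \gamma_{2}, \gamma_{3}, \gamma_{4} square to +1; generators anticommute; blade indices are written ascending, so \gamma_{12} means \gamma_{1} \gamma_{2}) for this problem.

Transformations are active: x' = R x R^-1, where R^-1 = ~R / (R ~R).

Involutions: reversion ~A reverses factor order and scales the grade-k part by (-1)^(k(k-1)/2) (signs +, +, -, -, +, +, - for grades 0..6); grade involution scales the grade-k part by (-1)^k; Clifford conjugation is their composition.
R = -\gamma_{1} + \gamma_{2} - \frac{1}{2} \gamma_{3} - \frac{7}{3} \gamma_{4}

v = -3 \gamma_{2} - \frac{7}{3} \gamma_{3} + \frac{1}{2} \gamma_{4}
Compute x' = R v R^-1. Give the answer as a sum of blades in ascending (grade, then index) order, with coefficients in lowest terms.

~R = -\gamma_{1} + \gamma_{2} - \frac{1}{2} \gamma_{3} - \frac{7}{3} \gamma_{4}, and R ~R = \frac{277}{36}, so R^-1 = ~R / (\frac{277}{36}).
R v = -3 + 3 \gamma_{12} + \frac{7}{3} \gamma_{13} - \frac{1}{2} \gamma_{14} - \frac{23}{6} \gamma_{23} - \frac{13}{2} \gamma_{24} - \frac{205}{36} \gamma_{34}
Answer: \frac{216}{277} \gamma_{1} + \frac{615}{277} \gamma_{2} + \frac{2263}{831} \gamma_{3} + \frac{731}{554} \gamma_{4}


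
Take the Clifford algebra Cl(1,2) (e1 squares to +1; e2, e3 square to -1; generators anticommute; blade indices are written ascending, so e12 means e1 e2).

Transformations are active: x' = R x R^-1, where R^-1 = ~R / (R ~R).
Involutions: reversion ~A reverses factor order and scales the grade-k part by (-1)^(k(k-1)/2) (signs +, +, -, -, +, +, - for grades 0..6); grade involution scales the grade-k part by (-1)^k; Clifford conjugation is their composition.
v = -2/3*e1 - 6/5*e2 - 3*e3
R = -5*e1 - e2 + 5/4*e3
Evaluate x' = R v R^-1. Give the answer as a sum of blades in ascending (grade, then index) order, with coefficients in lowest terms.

~R = -5*e1 - e2 + 5/4*e3, and R ~R = 359/16, so R^-1 = ~R / (359/16).
R v = 353/60 + 16/3*e12 + 95/6*e13 + 9/2*e23
Answer: -702/359*e1 + 3638/5385*e2 + 3937/1077*e3


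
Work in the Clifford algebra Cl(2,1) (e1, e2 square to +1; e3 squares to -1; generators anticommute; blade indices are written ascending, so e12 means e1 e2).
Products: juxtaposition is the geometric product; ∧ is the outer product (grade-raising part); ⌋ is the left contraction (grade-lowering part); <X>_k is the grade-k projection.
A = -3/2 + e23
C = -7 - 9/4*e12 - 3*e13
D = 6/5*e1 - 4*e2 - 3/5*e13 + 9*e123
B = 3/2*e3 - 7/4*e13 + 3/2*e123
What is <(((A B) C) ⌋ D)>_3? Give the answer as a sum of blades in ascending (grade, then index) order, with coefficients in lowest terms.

step 1: 3/2*e1 - 3/2*e2 - 9/4*e3 + 7/4*e12 + 21/8*e13 - 9/4*e123
step 2: -63/16 - 57/8*e1 + 3/8*e2 + 99/16*e3 - 49/4*e12 - 147/8*e13 - 21/32*e23 + 261/16*e123
step 3: 11823/80 - 459/32*e1 + 1449/8*e2 + 4581/40*e3 - 891/16*e12 - 81/80*e13 - 513/8*e23 - 567/16*e123
step 4: -567/16*e123
Answer: -567/16*e123


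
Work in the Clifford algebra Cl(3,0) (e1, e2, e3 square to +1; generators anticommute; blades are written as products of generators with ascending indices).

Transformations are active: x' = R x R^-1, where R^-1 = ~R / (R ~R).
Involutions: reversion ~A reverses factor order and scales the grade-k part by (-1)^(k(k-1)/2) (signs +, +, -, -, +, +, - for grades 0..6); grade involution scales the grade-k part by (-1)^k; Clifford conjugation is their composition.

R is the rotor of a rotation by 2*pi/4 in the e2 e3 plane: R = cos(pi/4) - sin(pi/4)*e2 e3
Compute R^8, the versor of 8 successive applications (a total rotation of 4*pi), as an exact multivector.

Rotor phase runs at HALF the rotation angle; powers of one rotor simply add phase, so after 8 steps in e2 e3 the phase is 8*pi/4 = 2*pi and R^8 = cos(2*pi) - sin(2*pi)*e2 e3.
cos(2*pi) = 1 and sin(2*pi) = 0, so R^8 = 1. The total rotation 4*pi is 2 full turns, so every vector returns to itself, yet the rotor is +1, back on the identity sheet (an even number of 2*pi turns).
Answer: 1


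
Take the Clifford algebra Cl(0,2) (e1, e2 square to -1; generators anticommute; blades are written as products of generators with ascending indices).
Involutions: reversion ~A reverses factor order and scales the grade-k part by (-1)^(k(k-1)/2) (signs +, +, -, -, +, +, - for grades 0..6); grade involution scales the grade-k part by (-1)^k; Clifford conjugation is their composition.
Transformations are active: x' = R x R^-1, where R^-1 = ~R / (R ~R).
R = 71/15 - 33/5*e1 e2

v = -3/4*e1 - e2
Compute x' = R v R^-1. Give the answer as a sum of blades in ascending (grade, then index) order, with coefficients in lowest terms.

~R = 71/15 + 33/5*e1 e2, and R ~R = 14842/225, so R^-1 = ~R / (14842/225).
R v = -203/20*e1 + 13/60*e2
Answer: -5244/7421*e1 + 30607/29684*e2


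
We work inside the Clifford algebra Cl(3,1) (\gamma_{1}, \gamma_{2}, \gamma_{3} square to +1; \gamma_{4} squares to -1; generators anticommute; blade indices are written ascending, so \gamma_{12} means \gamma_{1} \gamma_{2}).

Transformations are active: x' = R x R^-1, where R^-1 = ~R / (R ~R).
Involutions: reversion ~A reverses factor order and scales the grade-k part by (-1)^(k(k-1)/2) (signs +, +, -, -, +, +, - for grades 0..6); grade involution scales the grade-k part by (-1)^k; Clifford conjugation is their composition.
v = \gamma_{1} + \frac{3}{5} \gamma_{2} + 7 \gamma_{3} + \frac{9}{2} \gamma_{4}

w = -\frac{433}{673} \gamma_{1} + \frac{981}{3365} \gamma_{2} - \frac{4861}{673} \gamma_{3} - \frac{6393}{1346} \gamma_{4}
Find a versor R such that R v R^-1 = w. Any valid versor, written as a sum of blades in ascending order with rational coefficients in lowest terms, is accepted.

A norm check does it: q(v) = q(w) = \frac{3011}{100}, hence R = v + w = \frac{240}{673} \gamma_{1} + \frac{600}{673} \gamma_{2} - \frac{150}{673} \gamma_{3} - \frac{168}{673} \gamma_{4} realises the map — parallel part kept, (v - w)/2 negated, v carried to w.
Answer: \frac{240}{673} \gamma_{1} + \frac{600}{673} \gamma_{2} - \frac{150}{673} \gamma_{3} - \frac{168}{673} \gamma_{4}


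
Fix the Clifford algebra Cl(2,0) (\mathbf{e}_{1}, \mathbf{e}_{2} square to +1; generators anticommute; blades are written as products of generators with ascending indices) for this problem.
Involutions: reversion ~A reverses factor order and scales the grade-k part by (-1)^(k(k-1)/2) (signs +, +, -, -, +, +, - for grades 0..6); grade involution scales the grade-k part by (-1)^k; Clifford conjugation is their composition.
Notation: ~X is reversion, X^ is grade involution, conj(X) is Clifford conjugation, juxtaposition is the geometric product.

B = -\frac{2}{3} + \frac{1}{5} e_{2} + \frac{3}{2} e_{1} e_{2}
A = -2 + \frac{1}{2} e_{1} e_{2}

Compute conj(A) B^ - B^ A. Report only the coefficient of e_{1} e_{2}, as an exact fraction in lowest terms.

first term: \frac{25}{12} + \frac{1}{10} e_{1} + \frac{2}{5} e_{2} - \frac{8}{3} e_{1} e_{2}
second term: \frac{7}{12} + \frac{1}{10} e_{1} + \frac{2}{5} e_{2} - \frac{10}{3} e_{1} e_{2}
Answer: \frac{2}{3}


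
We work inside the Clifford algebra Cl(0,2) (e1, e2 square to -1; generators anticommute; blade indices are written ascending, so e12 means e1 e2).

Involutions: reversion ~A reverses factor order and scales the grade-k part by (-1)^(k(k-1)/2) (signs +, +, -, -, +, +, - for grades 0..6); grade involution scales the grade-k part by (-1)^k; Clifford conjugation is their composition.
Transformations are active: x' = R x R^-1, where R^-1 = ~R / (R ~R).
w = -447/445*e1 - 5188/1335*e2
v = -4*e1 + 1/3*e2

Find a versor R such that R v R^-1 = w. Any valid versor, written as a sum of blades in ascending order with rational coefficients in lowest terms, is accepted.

Why this works: both vectors square to -145/9, so q(v) = q(w) and R = v + w = -2227/445*e1 - 1581/445*e2 carries v to w — its own direction survives, the complement (v - w)/2 flips.
Answer: -2227/445*e1 - 1581/445*e2


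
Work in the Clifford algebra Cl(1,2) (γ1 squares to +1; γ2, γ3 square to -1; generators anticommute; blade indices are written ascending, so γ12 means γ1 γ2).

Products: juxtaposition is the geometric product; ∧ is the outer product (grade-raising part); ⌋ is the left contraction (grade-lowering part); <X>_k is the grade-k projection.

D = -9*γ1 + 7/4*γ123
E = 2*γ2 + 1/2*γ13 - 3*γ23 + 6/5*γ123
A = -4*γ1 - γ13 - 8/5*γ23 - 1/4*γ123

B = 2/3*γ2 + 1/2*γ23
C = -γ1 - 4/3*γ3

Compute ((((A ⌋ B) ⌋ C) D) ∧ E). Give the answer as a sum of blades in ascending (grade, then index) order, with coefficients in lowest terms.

step 1: 4/5
step 2: -4/5*γ1 - 16/15*γ3
step 3: 36/5 + 28/15*γ12 - 48/5*γ13 - 7/5*γ23
step 4: 72/5*γ2 + 18/5*γ13 - 108/5*γ23 + 696/25*γ123
Answer: 72/5*γ2 + 18/5*γ13 - 108/5*γ23 + 696/25*γ123


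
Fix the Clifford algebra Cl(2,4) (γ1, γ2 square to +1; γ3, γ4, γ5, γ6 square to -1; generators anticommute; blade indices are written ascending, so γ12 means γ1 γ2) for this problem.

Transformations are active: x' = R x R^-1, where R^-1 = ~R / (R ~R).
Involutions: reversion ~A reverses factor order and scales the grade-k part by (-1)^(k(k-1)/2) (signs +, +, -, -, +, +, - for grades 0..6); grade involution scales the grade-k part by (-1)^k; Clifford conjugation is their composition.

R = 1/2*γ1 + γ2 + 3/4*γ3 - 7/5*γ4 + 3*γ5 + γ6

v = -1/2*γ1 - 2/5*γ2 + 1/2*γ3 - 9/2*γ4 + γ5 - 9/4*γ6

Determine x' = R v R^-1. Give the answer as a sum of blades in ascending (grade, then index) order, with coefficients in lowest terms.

~R = 1/2*γ1 + γ2 + 3/4*γ3 - 7/5*γ4 + 3*γ5 + γ6, and R ~R = -4509/400, so R^-1 = ~R / (-4509/400).
R v = -323/40 + 3/10*γ12 + 5/8*γ13 - 59/20*γ14 + 2*γ15 - 5/8*γ16 + 4/5*γ23 - 253/50*γ24 + 11/5*γ25 - 37/20*γ26 - 107/40*γ34 - 3/4*γ35 - 35/16*γ36 + 121/10*γ45 + 153/20*γ46 - 31/4*γ56
Answer: 10969/9018*γ1 + 41318/22545*γ2 + 1727/3006*γ3 + 22493/9018*γ4 + 4957/1503*γ5 + 66421/18036*γ6


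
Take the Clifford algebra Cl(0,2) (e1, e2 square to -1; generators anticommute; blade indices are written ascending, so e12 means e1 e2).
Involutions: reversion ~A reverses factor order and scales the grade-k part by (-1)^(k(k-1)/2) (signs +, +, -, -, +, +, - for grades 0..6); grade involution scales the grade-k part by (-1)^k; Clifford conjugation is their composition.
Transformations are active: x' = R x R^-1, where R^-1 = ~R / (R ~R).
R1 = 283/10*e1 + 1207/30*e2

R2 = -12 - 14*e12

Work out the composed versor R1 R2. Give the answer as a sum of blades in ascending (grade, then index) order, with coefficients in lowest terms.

Distribute over the terms of R1 (each basis-blade product reordered to ascending indices, repeated generators contracted through their squares):
(283/10*e1) R2 = -1698/5*e1 + 1981/5*e2
(1207/30*e2) R2 = -8449/15*e1 - 2414/5*e2
Summing the partial products and collecting blades:
Answer: -13543/15*e1 - 433/5*e2


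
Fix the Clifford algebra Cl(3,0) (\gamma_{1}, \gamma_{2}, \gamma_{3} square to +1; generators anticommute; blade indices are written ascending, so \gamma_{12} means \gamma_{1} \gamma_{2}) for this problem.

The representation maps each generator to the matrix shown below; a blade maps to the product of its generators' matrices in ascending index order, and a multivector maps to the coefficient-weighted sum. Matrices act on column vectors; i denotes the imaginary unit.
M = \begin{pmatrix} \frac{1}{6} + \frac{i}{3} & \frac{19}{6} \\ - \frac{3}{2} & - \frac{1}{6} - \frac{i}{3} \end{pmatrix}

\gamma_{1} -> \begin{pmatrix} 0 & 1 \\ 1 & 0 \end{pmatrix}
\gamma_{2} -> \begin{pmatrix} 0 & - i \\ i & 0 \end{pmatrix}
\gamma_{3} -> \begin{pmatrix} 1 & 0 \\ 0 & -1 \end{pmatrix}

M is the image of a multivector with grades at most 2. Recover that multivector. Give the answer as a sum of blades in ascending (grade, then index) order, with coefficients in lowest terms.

Method: 1, rho(\gamma_{1}), rho(\gamma_{2}), rho(\gamma_{3}) form a trace-orthogonal basis of the 2x2 complex matrices (tr(X Y) = 2 if X = Y, else 0), so M = m0*1 + m1*rho(\gamma_{1}) + m2*rho(\gamma_{2}) + m3*rho(\gamma_{3}) with m0 = tr(M)/2 = 0, m1 = tr(M rho(\gamma_{1}))/2 = \frac{5}{6}, m2 = tr(M rho(\gamma_{2}))/2 = \frac{7 i}{3}, m3 = tr(M rho(\gamma_{3}))/2 = \frac{1}{6} + \frac{i}{3}.
Multiplying table entries, the bivector images are rho(\gamma_{12}) = i*rho(\gamma_{3}), rho(\gamma_{13}) = -i*rho(\gamma_{2}), rho(\gamma_{23}) = i*rho(\gamma_{1}); with real blade coefficients the real parts of m0..m3 are the coefficients of 1, \gamma_{1}, \gamma_{2}, \gamma_{3} and the imaginary parts give the bivectors (\gamma_{23}: Im m1, \gamma_{13}: -Im m2, \gamma_{12}: Im m3).
Answer: \frac{5}{6} \gamma_{1} + \frac{1}{6} \gamma_{3} + \frac{1}{3} \gamma_{12} - \frac{7}{3} \gamma_{13}


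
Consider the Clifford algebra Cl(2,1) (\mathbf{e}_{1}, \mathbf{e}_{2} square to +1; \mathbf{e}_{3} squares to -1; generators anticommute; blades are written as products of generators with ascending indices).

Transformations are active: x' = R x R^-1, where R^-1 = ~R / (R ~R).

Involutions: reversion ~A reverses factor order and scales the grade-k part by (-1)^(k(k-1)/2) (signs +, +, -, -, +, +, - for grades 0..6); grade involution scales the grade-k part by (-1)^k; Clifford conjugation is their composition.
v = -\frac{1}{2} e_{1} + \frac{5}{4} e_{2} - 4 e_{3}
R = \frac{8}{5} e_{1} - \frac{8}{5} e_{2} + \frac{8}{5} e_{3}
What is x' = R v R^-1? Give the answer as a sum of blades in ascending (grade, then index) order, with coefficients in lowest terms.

~R = \frac{8}{5} e_{1} - \frac{8}{5} e_{2} + \frac{8}{5} e_{3}, and R ~R = \frac{64}{25}, so R^-1 = ~R / (\frac{64}{25}).
R v = \frac{18}{5} + \frac{6}{5} e_{1} e_{2} - \frac{28}{5} e_{1} e_{3} + \frac{22}{5} e_{2} e_{3}
Answer: 5 e_{1} - \frac{23}{4} e_{2} + \frac{17}{2} e_{3}


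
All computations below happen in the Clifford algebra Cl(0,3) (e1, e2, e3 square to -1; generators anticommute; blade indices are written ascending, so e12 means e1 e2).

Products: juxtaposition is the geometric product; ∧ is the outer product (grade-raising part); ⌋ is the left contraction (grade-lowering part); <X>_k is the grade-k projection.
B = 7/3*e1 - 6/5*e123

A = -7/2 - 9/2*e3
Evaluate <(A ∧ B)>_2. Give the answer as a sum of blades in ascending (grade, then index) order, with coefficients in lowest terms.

step 1: -49/6*e1 + 21/2*e13 + 21/5*e123
step 2: 21/2*e13
Answer: 21/2*e13


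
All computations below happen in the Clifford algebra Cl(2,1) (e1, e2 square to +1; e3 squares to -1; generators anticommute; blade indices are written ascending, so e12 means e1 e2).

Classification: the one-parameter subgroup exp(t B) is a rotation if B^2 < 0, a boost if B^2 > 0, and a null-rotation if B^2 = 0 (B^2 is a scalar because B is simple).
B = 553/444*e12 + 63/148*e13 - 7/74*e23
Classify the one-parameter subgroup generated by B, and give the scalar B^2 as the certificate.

B^2 term by term: the squares give (553/444)^2*(e12)^2 + (63/148)^2*(e13)^2 + (-7/74)^2*(e23)^2 = 305809/197136*(-1) + 3969/21904*(+1) + 49/5476*(+1) = -49/36 (each basis 2-blade squares to minus the product of its generators' squares); cross terms between blades sharing an index anticommute and cancel. So B^2 = -49/36.
Answer: rotation, certificate B^2 = -49/36. One invariant decides it: the square -49/36 survives every conjugation, and its sign is exactly the classification.


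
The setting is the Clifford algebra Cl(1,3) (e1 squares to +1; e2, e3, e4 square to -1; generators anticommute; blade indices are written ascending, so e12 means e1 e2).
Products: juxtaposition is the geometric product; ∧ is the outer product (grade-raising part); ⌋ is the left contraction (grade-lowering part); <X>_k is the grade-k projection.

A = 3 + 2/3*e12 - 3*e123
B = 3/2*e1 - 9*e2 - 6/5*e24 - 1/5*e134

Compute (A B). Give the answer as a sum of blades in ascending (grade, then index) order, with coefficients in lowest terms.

step 1: 21/2*e1 - 28*e2 + 27*e13 + 4/5*e14 - 9/2*e23 - 21/5*e24 + 3*e134 + 2/15*e234
Answer: 21/2*e1 - 28*e2 + 27*e13 + 4/5*e14 - 9/2*e23 - 21/5*e24 + 3*e134 + 2/15*e234


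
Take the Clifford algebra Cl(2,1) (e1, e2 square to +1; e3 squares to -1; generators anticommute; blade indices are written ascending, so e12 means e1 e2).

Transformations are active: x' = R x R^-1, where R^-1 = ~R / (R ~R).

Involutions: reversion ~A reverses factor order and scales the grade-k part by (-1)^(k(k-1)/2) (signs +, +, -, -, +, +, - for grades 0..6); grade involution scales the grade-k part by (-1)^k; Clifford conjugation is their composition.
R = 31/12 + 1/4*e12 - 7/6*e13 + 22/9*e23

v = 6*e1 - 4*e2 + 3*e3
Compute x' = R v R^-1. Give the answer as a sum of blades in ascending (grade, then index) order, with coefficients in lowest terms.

~R = 31/12 - 1/4*e12 + 7/6*e13 - 22/9*e23, and R ~R = -389/648, so R^-1 = ~R / (-389/648).
R v = 18*e1 - 115/6*e2 + 883/36*e3 + 43/4*e123
Answer: -28542/389*e1 + 81980/389*e2 - 86769/389*e3


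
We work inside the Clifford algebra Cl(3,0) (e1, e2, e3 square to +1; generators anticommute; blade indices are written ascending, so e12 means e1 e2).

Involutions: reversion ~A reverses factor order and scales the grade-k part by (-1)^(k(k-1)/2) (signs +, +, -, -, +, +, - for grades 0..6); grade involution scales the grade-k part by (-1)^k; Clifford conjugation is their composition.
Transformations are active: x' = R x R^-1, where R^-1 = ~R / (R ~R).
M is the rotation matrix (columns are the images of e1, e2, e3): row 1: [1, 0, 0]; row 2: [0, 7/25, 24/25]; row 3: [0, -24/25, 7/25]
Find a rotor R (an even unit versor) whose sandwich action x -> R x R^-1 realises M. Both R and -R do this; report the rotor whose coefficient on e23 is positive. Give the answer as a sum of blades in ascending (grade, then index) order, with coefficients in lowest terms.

Method: write R = a + b12*e12 + b13*e13 + b23*e23 with a^2 + b12^2 + b13^2 + b23^2 = 1 (so R^-1 = ~R). Expanding the columns R e_j ~R gives tr M = 4a^2 - 1 and, from the antisymmetric part, M21 - M12 = -4a*b12, M13 - M31 = 4a*b13, M32 - M23 = -4a*b23.
Here tr M = 39/25, so a^2 = (1 + tr M)/4 = 16/25 and a = ±4/5. Taking a = 4/5: M21 - M12 = 0, M13 - M31 = 0, M32 - M23 = -48/25, giving b12 = 0, b13 = 0, b23 = 3/5, i.e. R = 4/5 + 3/5*e23.
Its e23 coefficient is already positive.
Answer: 4/5 + 3/5*e23. Key observation: the double cover Spin(3) -> SO(3) sends R and -R to the same matrix (trace 39/25 here), so the stated sign of the e23 coefficient is what selects one sheet.


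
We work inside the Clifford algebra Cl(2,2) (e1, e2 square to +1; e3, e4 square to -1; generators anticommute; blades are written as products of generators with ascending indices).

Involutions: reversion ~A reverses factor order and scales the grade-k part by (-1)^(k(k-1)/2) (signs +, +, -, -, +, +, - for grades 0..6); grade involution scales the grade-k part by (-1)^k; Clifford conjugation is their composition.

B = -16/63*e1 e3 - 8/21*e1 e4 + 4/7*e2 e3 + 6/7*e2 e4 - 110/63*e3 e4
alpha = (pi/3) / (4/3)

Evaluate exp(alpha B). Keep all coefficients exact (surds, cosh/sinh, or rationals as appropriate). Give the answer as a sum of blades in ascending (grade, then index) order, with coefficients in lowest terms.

B^2 term by term: the squares give (-16/63)^2*(e1 e3)^2 + (-8/21)^2*(e1 e4)^2 + (4/7)^2*(e2 e3)^2 + (6/7)^2*(e2 e4)^2 + (-110/63)^2*(e3 e4)^2 = 256/3969*(+1) + 64/441*(+1) + 16/49*(+1) + 36/49*(+1) + 12100/3969*(-1) = -16/9 (each basis 2-blade squares to minus the product of its generators' squares); cross terms between blades sharing an index anticommute and cancel; the commuting (index-disjoint) pairs give grade-4 terms 2*c*c'*(blade product), which cancel blade by blade — e1 e2 e3 e4: 64/147 - 64/147 = 0 — confirming B is simple. So B^2 = -16/9.
B^2 = -16/9 — B^2 < 0, so the exponential closes trigonometrically: l = 4/3, alpha*l = pi/3, so exp(alpha B) = cos(pi/3) + (sin(pi/3)/(4/3))*B = 1/2 + (3*sqrt(3)/8)*B.
Answer: 1/2 - 2*sqrt(3)/21*e1 e3 - sqrt(3)/7*e1 e4 + 3*sqrt(3)/14*e2 e3 + 9*sqrt(3)/28*e2 e4 - 55*sqrt(3)/84*e3 e4


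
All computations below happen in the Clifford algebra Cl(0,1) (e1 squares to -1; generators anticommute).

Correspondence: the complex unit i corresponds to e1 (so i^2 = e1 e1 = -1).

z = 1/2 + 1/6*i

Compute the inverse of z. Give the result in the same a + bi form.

In blades: z = 1/2 + 1/6*e1.
With qbar = 1/2 - 1/6*e1 (scalar fixed, mapped units negated), z qbar = 5/18 (the sum of squared coefficients), so z^-1 = qbar / (5/18) = 9/5 - 3/5*e1; translating back:
Answer: 9/5 - 3/5*i


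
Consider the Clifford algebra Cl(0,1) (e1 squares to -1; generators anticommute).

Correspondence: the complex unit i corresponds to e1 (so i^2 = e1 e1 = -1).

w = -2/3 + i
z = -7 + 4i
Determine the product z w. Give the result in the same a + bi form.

In blades: z = -7 + 4*e1, w = -2/3 + e1.
Distribute z over w term by term (generator squares from the signature, products reordered to ascending indices): (-7)*w = 14/3 - 7*e1; (4*e1)*w = -4 - 8/3*e1.
Sum: 2/3 - 29/3*e1; translating back through the correspondence:
Answer: 2/3 - 29/3*i


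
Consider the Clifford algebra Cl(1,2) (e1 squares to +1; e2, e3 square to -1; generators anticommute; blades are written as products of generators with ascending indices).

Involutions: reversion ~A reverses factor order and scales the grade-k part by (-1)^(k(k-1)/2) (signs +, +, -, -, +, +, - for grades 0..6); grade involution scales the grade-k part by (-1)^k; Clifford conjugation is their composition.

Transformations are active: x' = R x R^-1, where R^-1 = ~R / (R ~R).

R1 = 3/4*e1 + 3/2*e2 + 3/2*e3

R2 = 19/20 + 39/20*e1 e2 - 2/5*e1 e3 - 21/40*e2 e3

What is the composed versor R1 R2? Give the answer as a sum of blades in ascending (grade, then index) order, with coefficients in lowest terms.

Distribute over the terms of R1 (each basis-blade product reordered to ascending indices, repeated generators contracted through their squares):
(3/4*e1) R2 = 57/80*e1 + 117/80*e2 - 3/10*e3 - 63/160*e1 e2 e3
(3/2*e2) R2 = 117/40*e1 + 57/40*e2 + 63/80*e3 + 3/5*e1 e2 e3
(3/2*e3) R2 = -3/5*e1 - 63/80*e2 + 57/40*e3 + 117/40*e1 e2 e3
Summing the partial products and collecting blades:
Answer: 243/80*e1 + 21/10*e2 + 153/80*e3 + 501/160*e1 e2 e3


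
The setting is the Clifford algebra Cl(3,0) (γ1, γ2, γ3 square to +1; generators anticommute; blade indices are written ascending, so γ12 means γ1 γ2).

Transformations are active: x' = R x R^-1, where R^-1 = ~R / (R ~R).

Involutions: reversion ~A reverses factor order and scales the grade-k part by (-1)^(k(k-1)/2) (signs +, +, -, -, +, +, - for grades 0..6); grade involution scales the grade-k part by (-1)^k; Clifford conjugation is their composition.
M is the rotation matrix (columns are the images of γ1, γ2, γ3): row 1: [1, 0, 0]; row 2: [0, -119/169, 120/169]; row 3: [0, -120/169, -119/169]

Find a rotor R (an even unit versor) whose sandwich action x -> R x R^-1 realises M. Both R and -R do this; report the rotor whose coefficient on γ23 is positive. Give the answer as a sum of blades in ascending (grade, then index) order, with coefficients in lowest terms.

Method: write R = a + b12*γ12 + b13*γ13 + b23*γ23 with a^2 + b12^2 + b13^2 + b23^2 = 1 (so R^-1 = ~R). Expanding the columns R e_j ~R gives tr M = 4a^2 - 1 and, from the antisymmetric part, M21 - M12 = -4a*b12, M13 - M31 = 4a*b13, M32 - M23 = -4a*b23.
Here tr M = -69/169, so a^2 = (1 + tr M)/4 = 25/169 and a = ±5/13. Taking a = 5/13: M21 - M12 = 0, M13 - M31 = 0, M32 - M23 = -240/169, giving b12 = 0, b13 = 0, b23 = 12/13, i.e. R = 5/13 + 12/13*γ23.
Its γ23 coefficient is already positive.
Answer: 5/13 + 12/13*γ23. Note: both R and -R realise this M (trace -69/169); the covering map identifies them, and the γ23-coefficient sign is the tie-breaker.


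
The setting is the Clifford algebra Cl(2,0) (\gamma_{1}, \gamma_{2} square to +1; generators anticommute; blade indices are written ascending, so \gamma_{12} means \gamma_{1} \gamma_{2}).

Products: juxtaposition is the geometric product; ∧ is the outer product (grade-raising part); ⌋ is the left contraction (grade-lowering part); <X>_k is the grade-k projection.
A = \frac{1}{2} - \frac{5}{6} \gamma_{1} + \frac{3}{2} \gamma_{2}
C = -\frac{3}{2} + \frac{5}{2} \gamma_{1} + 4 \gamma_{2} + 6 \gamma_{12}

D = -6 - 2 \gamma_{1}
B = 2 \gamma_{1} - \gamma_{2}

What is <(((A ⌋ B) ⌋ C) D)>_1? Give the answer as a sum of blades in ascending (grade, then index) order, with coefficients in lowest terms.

step 1: -\frac{19}{6} + \gamma_{1} - \frac{1}{2} \gamma_{2}
step 2: \frac{21}{4} - \frac{59}{12} \gamma_{1} - \frac{20}{3} \gamma_{2} - 19 \gamma_{12}
step 3: -\frac{65}{3} + 19 \gamma_{1} + 2 \gamma_{2} + \frac{302}{3} \gamma_{12}
step 4: 19 \gamma_{1} + 2 \gamma_{2}
Answer: 19 \gamma_{1} + 2 \gamma_{2}


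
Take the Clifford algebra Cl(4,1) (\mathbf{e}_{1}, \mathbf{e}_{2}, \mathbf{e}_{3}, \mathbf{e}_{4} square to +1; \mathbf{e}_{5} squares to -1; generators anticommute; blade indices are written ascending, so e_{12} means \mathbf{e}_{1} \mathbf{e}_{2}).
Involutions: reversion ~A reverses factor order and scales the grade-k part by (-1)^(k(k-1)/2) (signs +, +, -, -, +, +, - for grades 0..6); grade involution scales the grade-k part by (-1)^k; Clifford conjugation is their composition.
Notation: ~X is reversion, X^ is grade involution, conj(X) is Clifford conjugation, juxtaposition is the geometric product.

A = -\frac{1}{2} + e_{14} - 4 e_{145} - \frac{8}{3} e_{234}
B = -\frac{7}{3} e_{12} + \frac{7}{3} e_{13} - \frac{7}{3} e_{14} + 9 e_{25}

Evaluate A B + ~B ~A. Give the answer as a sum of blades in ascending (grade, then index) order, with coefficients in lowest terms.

first term: \frac{7}{3} - \frac{28}{3} e_{5} + \frac{7}{6} e_{12} - \frac{7}{6} e_{13} + \frac{7}{6} e_{14} - \frac{7}{3} e_{24} - \frac{9}{2} e_{25} + \frac{7}{3} e_{34} - \frac{56}{9} e_{123} + \frac{268}{9} e_{124} - \frac{56}{9} e_{134} + \frac{28}{3} e_{245} - \frac{100}{3} e_{345} - 9 e_{1245}
second term: \frac{7}{3} - \frac{28}{3} e_{5} - \frac{7}{6} e_{12} + \frac{7}{6} e_{13} - \frac{7}{6} e_{14} + \frac{7}{3} e_{24} + \frac{9}{2} e_{25} - \frac{7}{3} e_{34} + \frac{56}{9} e_{123} - \frac{268}{9} e_{124} + \frac{56}{9} e_{134} - \frac{28}{3} e_{245} + \frac{100}{3} e_{345} - 9 e_{1245}
Answer: \frac{14}{3} - \frac{56}{3} e_{5} - 18 e_{1245}


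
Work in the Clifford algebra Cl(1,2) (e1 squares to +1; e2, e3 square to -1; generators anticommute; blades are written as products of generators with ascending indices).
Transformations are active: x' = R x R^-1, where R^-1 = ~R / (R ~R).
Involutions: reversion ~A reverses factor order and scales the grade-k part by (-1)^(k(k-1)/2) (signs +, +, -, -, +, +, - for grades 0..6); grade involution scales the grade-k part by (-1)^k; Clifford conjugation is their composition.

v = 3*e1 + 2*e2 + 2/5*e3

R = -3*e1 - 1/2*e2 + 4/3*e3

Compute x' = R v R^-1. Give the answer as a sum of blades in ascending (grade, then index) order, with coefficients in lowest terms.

~R = -3*e1 - 1/2*e2 + 4/3*e3, and R ~R = 251/36, so R^-1 = ~R / (251/36).
R v = -128/15 - 9/2*e1 e2 - 26/5*e1 e3 - 43/15*e2 e3
Answer: 5451/1255*e1 - 974/1255*e2 - 4598/1255*e3


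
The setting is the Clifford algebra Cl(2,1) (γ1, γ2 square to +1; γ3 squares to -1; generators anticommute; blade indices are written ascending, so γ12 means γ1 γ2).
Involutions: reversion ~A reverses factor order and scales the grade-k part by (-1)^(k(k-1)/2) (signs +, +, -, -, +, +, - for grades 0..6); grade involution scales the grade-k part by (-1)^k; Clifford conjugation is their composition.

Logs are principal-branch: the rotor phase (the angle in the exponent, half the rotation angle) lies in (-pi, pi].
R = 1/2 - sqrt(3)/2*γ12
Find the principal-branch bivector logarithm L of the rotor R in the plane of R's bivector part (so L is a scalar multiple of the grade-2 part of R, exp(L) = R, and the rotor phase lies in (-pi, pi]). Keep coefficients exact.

The scalar part of R is 1/2, and that scalar determines the rotor phase on the principal branch; recovering the unit plane as bivector-part over sine of the phase gives L = phase * plane.
Concretely: cos(phase) = 1/2 gives phase = ±pi/3, and since phase/sin(phase) is even the sign is immaterial: L = (phase/sin(phase)) * <R>_2 = (2*sqrt(3)*pi/9) * <R>_2.
Answer: -pi/3*γ12


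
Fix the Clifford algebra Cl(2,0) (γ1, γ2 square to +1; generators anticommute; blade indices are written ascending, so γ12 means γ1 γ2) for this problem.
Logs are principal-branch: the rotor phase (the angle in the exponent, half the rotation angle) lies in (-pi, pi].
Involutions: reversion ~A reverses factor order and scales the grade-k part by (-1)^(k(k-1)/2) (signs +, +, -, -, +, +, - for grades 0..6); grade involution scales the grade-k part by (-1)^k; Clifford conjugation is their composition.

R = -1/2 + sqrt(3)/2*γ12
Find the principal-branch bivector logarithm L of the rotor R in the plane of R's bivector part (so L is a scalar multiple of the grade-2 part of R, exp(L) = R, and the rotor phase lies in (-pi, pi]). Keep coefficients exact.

The scalar part of R is -1/2, and that scalar determines the rotor phase on the principal branch; recovering the unit plane as bivector-part over sine of the phase gives L = phase * plane.
Concretely: cos(phase) = -1/2 gives phase = ±2*pi/3, and since phase/sin(phase) is even the sign is immaterial: L = (phase/sin(phase)) * <R>_2 = (4*sqrt(3)*pi/9) * <R>_2.
Answer: 2*pi/3*γ12


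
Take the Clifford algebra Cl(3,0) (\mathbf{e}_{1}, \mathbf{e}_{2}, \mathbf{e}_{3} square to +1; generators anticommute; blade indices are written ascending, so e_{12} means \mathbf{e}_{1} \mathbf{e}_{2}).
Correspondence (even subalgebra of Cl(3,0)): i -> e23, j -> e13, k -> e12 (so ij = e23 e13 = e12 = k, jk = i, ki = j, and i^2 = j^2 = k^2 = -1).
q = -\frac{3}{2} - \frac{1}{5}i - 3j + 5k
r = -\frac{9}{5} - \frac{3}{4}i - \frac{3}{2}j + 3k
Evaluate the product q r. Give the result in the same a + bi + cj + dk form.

In blades: q = -\frac{3}{2} + 5 e_{12} - 3 e_{13} - \frac{1}{5} e_{23}, r = -\frac{9}{5} + 3 e_{12} - \frac{3}{2} e_{13} - \frac{3}{4} e_{23}.
Distribute q over r term by term (generator squares from the signature, products reordered to ascending indices): (-\frac{3}{2})*r = \frac{27}{10} - \frac{9}{2} e_{12} + \frac{9}{4} e_{13} + \frac{9}{8} e_{23}; (5 e_{12})*r = -15 - 9 e_{12} - \frac{15}{4} e_{13} + \frac{15}{2} e_{23}; (-3 e_{13})*r = -\frac{9}{2} - \frac{9}{4} e_{12} + \frac{27}{5} e_{13} - 9 e_{23}; (-\frac{1}{5} e_{23})*r = -\frac{3}{20} + \frac{3}{10} e_{12} + \frac{3}{5} e_{13} + \frac{9}{25} e_{23}.
Sum: -\frac{339}{20} - \frac{309}{20} e_{12} + \frac{9}{2} e_{13} - \frac{3}{200} e_{23}; translating back through the correspondence:
Answer: -\frac{339}{20} - \frac{3}{200}i + \frac{9}{2}j - \frac{309}{20}k


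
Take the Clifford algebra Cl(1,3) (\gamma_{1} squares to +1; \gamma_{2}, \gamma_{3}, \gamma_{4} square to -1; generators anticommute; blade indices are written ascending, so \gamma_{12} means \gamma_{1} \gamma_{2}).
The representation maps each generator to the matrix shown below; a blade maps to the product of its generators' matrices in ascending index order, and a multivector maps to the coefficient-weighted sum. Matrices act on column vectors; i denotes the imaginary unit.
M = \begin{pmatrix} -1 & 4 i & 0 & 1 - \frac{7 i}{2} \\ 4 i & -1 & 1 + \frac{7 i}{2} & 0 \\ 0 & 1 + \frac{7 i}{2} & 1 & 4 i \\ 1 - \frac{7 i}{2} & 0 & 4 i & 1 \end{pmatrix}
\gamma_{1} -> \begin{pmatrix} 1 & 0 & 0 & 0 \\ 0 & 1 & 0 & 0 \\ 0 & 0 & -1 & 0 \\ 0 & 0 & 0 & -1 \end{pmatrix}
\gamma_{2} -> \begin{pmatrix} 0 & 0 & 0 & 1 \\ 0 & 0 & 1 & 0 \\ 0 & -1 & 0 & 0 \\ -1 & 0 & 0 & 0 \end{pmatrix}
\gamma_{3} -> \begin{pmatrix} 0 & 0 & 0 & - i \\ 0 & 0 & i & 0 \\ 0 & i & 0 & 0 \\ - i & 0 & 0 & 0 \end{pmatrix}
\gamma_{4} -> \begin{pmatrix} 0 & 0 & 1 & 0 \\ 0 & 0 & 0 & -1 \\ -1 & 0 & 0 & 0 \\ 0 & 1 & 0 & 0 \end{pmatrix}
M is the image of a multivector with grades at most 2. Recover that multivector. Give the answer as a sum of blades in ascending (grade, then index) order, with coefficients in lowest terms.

Method: the blade images are trace-orthogonal — tr(rho(e_A) rho(e_B)^-1) = 4 if A = B and 0 otherwise — and rho(e_A)^-1 = (e_A)^2 * rho(e_A) with (e_A)^2 = +1 or -1, so the coefficient of e_A in the preimage is (e_A)^2 * tr(M rho(e_A))/4.
Nonzero projections over blades of grade <= 2: \gamma_{1}: (\gamma_{1})^2 = +1, tr(M rho(\gamma_{1})) = -4, coefficient -1; \gamma_{3}: (\gamma_{3})^2 = -1, tr(M rho(\gamma_{3})) = -14, coefficient \frac{7}{2}; \gamma_{12}: (\gamma_{12})^2 = +1, tr(M rho(\gamma_{12})) = 4, coefficient 1; \gamma_{34}: (\gamma_{34})^2 = -1, tr(M rho(\gamma_{34})) = 16, coefficient -4. Every other blade of grade <= 2 projects to 0.
Answer: -\gamma_{1} + \frac{7}{2} \gamma_{3} + \gamma_{12} - 4 \gamma_{34}


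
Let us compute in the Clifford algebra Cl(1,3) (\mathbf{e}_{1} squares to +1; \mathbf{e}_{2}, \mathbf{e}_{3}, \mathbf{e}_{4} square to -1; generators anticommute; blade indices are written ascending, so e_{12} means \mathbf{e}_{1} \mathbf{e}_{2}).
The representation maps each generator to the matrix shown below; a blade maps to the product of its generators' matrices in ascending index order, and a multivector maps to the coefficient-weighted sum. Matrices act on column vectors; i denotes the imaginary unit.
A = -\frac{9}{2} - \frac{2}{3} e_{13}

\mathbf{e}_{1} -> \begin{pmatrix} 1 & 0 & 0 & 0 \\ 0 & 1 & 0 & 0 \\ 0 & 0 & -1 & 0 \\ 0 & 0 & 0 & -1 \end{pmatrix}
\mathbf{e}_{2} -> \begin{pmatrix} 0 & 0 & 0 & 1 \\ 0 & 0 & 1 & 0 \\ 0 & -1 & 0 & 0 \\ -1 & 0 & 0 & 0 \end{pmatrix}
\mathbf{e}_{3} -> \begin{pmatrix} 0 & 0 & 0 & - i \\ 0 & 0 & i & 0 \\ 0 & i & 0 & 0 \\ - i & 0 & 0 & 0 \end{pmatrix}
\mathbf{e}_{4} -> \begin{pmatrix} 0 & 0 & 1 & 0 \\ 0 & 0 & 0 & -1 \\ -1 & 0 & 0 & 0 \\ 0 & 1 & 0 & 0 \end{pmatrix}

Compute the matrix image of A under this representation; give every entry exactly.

Bivector images (products of the table entries): rho(e_{13}) = rho(\mathbf{e}_{1})rho(\mathbf{e}_{3}) = \begin{pmatrix} 0 & 0 & 0 & - i \\ 0 & 0 & i & 0 \\ 0 & - i & 0 & 0 \\ i & 0 & 0 & 0 \end{pmatrix}.
M = (-\frac{9}{2})*1 + (-\frac{2}{3})*rho(e_{13}), summed entrywise (1 is the identity matrix):
Answer: \begin{pmatrix} - \frac{9}{2} & 0 & 0 & \frac{2 i}{3} \\ 0 & - \frac{9}{2} & - \frac{2 i}{3} & 0 \\ 0 & \frac{2 i}{3} & - \frac{9}{2} & 0 \\ - \frac{2 i}{3} & 0 & 0 & - \frac{9}{2} \end{pmatrix}


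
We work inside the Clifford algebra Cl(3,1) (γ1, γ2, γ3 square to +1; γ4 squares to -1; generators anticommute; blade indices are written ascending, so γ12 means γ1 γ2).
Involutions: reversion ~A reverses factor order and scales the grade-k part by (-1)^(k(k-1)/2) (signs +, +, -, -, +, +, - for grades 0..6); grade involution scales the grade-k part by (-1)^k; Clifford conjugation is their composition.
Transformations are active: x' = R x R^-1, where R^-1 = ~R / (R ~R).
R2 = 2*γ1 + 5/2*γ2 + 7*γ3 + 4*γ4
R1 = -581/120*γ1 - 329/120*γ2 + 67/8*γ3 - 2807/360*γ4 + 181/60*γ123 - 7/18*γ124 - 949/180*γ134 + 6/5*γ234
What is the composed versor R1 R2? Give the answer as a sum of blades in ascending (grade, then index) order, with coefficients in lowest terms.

Distribute over the terms of R2 (each basis-blade product reordered to ascending indices, repeated generators contracted through their squares):
R1 (2*γ1) = -581/60 + 329/60*γ12 - 67/4*γ13 + 2807/180*γ14 + 181/30*γ23 - 7/9*γ24 - 949/90*γ34 - 12/5*γ1234
R1 (5/2*γ2) = -329/48 - 581/48*γ12 - 181/24*γ13 + 35/36*γ14 - 335/16*γ23 + 2807/144*γ24 + 3*γ34 - 949/72*γ1234
R1 (7*γ3) = 469/8 + 1267/60*γ12 - 4067/120*γ13 + 6643/180*γ14 - 2303/120*γ23 - 42/5*γ24 + 19649/360*γ34 + 49/18*γ1234
R1 (4*γ4) = 2807/90 + 14/9*γ12 + 949/45*γ13 - 581/30*γ14 - 24/5*γ23 - 329/30*γ24 + 67/2*γ34 + 181/15*γ1234
Summing the partial products and collecting blades:
Answer: 52759/720 + 11557/720*γ12 - 6677/180*γ13 + 6139/180*γ14 - 1867/48*γ23 - 469/720*γ24 + 28993/360*γ34 - 19/24*γ1234


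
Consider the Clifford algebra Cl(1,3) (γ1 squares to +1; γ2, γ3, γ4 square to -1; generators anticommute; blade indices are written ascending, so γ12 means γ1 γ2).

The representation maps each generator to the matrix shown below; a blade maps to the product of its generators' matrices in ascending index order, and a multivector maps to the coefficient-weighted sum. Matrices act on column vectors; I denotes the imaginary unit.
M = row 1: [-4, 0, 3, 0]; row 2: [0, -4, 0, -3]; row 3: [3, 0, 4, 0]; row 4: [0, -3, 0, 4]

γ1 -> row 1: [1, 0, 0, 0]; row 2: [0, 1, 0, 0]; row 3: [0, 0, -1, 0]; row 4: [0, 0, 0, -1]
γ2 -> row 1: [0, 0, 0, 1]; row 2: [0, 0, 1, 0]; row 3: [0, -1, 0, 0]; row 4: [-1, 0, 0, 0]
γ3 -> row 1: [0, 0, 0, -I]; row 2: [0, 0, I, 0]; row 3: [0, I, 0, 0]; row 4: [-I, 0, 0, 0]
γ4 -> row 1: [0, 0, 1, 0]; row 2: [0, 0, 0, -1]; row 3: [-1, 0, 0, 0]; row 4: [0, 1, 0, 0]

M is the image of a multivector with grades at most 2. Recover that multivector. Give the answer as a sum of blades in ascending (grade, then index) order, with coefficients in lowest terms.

Method: the blade images are trace-orthogonal — tr(rho(e_A) rho(e_B)^-1) = 4 if A = B and 0 otherwise — and rho(e_A)^-1 = (e_A)^2 * rho(e_A) with (e_A)^2 = +1 or -1, so the coefficient of e_A in the preimage is (e_A)^2 * tr(M rho(e_A))/4.
Nonzero projections over blades of grade <= 2: γ1: (γ1)^2 = +1, tr(M rho(γ1)) = -16, coefficient -4; γ14: (γ14)^2 = +1, tr(M rho(γ14)) = 12, coefficient 3. Every other blade of grade <= 2 projects to 0.
Answer: -4*γ1 + 3*γ14
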